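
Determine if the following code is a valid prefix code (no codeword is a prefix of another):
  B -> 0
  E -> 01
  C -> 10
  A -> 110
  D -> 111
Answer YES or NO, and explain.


Checking each pair (does one codeword prefix another?):
  B='0' vs E='01': prefix -- VIOLATION

NO -- this is NOT a valid prefix code. B (0) is a prefix of E (01).


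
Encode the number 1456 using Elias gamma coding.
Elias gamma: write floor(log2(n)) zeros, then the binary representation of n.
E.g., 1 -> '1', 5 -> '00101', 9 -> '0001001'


num_bits = floor(log2(1456)) + 1 = 11
leading_zeros = num_bits - 1 = 10
binary(1456) = 10110110000

Elias gamma(1456) = '0000000000' + '10110110000' = 000000000010110110000 (21 bits)


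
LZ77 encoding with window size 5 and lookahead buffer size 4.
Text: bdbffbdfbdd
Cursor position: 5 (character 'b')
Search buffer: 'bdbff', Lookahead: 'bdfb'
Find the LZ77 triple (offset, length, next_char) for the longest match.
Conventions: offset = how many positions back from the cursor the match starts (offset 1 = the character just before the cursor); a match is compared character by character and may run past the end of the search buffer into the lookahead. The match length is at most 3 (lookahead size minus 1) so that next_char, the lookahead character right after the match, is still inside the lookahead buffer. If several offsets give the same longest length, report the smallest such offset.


Try each offset into the search buffer:
  offset=1 (pos 4, char 'f'): match length 0
  offset=2 (pos 3, char 'f'): match length 0
  offset=3 (pos 2, char 'b'): match length 1
  offset=4 (pos 1, char 'd'): match length 0
  offset=5 (pos 0, char 'b'): match length 2
Longest match has length 2 at offset 5.
next_char = character at position 5 + 2 = 7 -> 'f'

Best match: offset=5, length=2 (matching 'bd' starting at position 0)
LZ77 triple: (5, 2, 'f')


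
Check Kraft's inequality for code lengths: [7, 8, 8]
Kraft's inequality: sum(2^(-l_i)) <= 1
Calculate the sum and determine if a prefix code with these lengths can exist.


Sum = 2^(-7) + 2^(-8) + 2^(-8)
    = 0.0078125 + 0.00390625 + 0.00390625
    = 4/256 = 0.015625
Since 0.015625 <= 1, Kraft's inequality IS satisfied.
A prefix code with these lengths CAN exist.

Kraft sum = 0.015625. Satisfied.


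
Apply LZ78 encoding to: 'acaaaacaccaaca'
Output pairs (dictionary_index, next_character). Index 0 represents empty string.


LZ78 encoding steps:
Dictionary: {0: ''}
Step 1: w='' (idx 0), next='a' -> output (0, 'a'), add 'a' as idx 1
Step 2: w='' (idx 0), next='c' -> output (0, 'c'), add 'c' as idx 2
Step 3: w='a' (idx 1), next='a' -> output (1, 'a'), add 'aa' as idx 3
Step 4: w='aa' (idx 3), next='c' -> output (3, 'c'), add 'aac' as idx 4
Step 5: w='a' (idx 1), next='c' -> output (1, 'c'), add 'ac' as idx 5
Step 6: w='c' (idx 2), next='a' -> output (2, 'a'), add 'ca' as idx 6
Step 7: w='ac' (idx 5), next='a' -> output (5, 'a'), add 'aca' as idx 7


Encoded: [(0, 'a'), (0, 'c'), (1, 'a'), (3, 'c'), (1, 'c'), (2, 'a'), (5, 'a')]


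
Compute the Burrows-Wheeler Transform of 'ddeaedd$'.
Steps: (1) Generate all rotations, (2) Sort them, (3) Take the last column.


Rotations (sorted):
  0: $ddeaedd -> last char: d
  1: aedd$dde -> last char: e
  2: d$ddeaed -> last char: d
  3: dd$ddeae -> last char: e
  4: ddeaedd$ -> last char: $
  5: deaedd$d -> last char: d
  6: eaedd$dd -> last char: d
  7: edd$ddea -> last char: a


BWT = dede$dda


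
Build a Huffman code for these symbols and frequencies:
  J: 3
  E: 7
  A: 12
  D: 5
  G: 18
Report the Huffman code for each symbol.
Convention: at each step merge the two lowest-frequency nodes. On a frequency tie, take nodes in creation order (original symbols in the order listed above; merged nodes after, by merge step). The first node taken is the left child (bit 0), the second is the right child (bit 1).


Huffman tree construction:
Step 1: Merge J(3) + D(5) = 8
Step 2: Merge E(7) + (J+D)(8) = 15
Step 3: Merge A(12) + (E+(J+D))(15) = 27
Step 4: Merge G(18) + (A+(E+(J+D)))(27) = 45
Read each symbol's code off the tree from the root (left child = 0, right child = 1).

Codes:
  J: 1110 (length 4)
  E: 110 (length 3)
  A: 10 (length 2)
  D: 1111 (length 4)
  G: 0 (length 1)
Average code length: 95/45 = 2.1111 bits/symbol


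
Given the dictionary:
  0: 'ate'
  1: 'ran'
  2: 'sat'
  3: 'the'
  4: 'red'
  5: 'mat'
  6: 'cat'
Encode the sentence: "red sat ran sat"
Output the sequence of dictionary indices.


Look up each word in the dictionary:
  'red' -> 4
  'sat' -> 2
  'ran' -> 1
  'sat' -> 2

Encoded: [4, 2, 1, 2]


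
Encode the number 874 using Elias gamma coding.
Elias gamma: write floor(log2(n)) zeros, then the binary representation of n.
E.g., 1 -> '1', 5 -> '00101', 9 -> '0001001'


num_bits = floor(log2(874)) + 1 = 10
leading_zeros = num_bits - 1 = 9
binary(874) = 1101101010

Elias gamma(874) = '000000000' + '1101101010' = 0000000001101101010 (19 bits)


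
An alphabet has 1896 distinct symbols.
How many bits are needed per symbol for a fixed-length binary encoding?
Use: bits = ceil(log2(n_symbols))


log2(1896) = 10.8887
Bracket: 2^10 = 1024 < 1896 <= 2^11 = 2048
So ceil(log2(1896)) = 11

bits = ceil(log2(1896)) = ceil(10.8887) = 11 bits


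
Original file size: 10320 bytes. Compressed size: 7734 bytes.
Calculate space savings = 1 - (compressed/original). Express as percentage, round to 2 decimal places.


ratio = compressed/original = 7734/10320 = 0.749419
savings = 1 - ratio = 1 - 0.749419 = 0.250581
as a percentage: 0.250581 * 100 = 25.06%

Space savings = 1 - 7734/10320 = 25.06%


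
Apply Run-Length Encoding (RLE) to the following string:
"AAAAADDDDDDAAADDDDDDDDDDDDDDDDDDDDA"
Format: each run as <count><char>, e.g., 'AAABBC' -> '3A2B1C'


Scanning runs left to right:
  i=0: run of 'A' x 5 -> '5A'
  i=5: run of 'D' x 6 -> '6D'
  i=11: run of 'A' x 3 -> '3A'
  i=14: run of 'D' x 20 -> '20D'
  i=34: run of 'A' x 1 -> '1A'

RLE = 5A6D3A20D1A


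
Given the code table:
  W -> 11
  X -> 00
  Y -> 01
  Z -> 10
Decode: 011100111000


Decoding:
01 -> Y
11 -> W
00 -> X
11 -> W
10 -> Z
00 -> X


Result: YWXWZX


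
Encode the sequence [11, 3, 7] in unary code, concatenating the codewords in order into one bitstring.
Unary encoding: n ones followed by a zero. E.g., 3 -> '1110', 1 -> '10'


Encode each number as n ones followed by a terminating 0:
  11 -> 111111111110 (12 bits)
  3 -> 1110 (4 bits)
  7 -> 11111110 (8 bits)
Total length = 12 + 4 + 8 = 24 bits.

Unary([11, 3, 7]) = 111111111110111011111110 (24 bits)


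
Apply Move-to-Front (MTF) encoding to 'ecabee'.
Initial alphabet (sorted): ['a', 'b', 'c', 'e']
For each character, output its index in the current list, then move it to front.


MTF encoding:
'e': index 3 in ['a', 'b', 'c', 'e'] -> ['e', 'a', 'b', 'c']
'c': index 3 in ['e', 'a', 'b', 'c'] -> ['c', 'e', 'a', 'b']
'a': index 2 in ['c', 'e', 'a', 'b'] -> ['a', 'c', 'e', 'b']
'b': index 3 in ['a', 'c', 'e', 'b'] -> ['b', 'a', 'c', 'e']
'e': index 3 in ['b', 'a', 'c', 'e'] -> ['e', 'b', 'a', 'c']
'e': index 0 in ['e', 'b', 'a', 'c'] -> ['e', 'b', 'a', 'c']


Output: [3, 3, 2, 3, 3, 0]


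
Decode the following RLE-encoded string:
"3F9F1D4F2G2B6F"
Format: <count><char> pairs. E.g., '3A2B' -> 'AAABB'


Expanding each <count><char> pair:
  3F -> 'FFF'
  9F -> 'FFFFFFFFF'
  1D -> 'D'
  4F -> 'FFFF'
  2G -> 'GG'
  2B -> 'BB'
  6F -> 'FFFFFF'

Decoded = FFFFFFFFFFFFDFFFFGGBBFFFFFF


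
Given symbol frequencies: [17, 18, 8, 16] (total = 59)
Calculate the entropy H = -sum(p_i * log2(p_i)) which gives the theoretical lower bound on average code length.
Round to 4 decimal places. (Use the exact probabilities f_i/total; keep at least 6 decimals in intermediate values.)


Per-symbol terms -p_i * log2(p_i) with p_i = f_i/59:
  p = 17/59 = 0.288136: log2(p) = -1.795180, -p*log2(p) = 0.517255
  p = 18/59 = 0.305085: log2(p) = -1.712718, -p*log2(p) = 0.522524
  p = 8/59 = 0.135593: log2(p) = -2.882643, -p*log2(p) = 0.390867
  p = 16/59 = 0.271186: log2(p) = -1.882643, -p*log2(p) = 0.510547
H = 0.517255 + 0.522524 + 0.390867 + 0.510547 = 1.941193

H = 1.9412 bits/symbol


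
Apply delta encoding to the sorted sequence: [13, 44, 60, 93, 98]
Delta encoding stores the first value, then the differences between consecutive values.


First value: 13
Deltas:
  44 - 13 = 31
  60 - 44 = 16
  93 - 60 = 33
  98 - 93 = 5


Delta encoded: [13, 31, 16, 33, 5]


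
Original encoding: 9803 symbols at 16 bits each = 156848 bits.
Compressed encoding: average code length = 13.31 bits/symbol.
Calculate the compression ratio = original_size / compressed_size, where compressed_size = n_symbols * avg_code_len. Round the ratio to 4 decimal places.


original_size = n_symbols * orig_bits = 9803 * 16 = 156848 bits
compressed_size = n_symbols * avg_code_len = 9803 * 13.31 = 130477.93 bits
ratio = original_size / compressed_size = 156848 / 130477.93 = 1.2021

Compression ratio = 1.2021


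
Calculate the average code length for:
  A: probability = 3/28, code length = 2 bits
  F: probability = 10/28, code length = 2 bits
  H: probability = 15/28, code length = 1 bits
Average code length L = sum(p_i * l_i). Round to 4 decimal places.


Weighted contributions p_i * l_i:
  A: (3/28) * 2 = 6/28
  F: (10/28) * 2 = 20/28
  H: (15/28) * 1 = 15/28
Sum = (6 + 20 + 15)/28 = 41/28

L = 41/28 = 1.4643 bits/symbol


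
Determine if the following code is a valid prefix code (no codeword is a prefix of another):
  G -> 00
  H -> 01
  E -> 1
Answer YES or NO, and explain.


Checking each pair (does one codeword prefix another?):
  G='00' vs H='01': no prefix
  G='00' vs E='1': no prefix
  H='01' vs G='00': no prefix
  H='01' vs E='1': no prefix
  E='1' vs G='00': no prefix
  E='1' vs H='01': no prefix
No violation found over all pairs.

YES -- this is a valid prefix code. No codeword is a prefix of any other codeword.


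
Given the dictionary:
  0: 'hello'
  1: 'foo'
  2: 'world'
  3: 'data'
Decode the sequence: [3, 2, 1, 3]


Look up each index in the dictionary:
  3 -> 'data'
  2 -> 'world'
  1 -> 'foo'
  3 -> 'data'

Decoded: "data world foo data"


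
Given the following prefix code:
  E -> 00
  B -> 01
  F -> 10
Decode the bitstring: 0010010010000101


Decoding step by step:
Bits 00 -> E
Bits 10 -> F
Bits 01 -> B
Bits 00 -> E
Bits 10 -> F
Bits 00 -> E
Bits 01 -> B
Bits 01 -> B


Decoded message: EFBEFEBB


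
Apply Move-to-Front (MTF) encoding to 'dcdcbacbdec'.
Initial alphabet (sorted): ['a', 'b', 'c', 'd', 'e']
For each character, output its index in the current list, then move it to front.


MTF encoding:
'd': index 3 in ['a', 'b', 'c', 'd', 'e'] -> ['d', 'a', 'b', 'c', 'e']
'c': index 3 in ['d', 'a', 'b', 'c', 'e'] -> ['c', 'd', 'a', 'b', 'e']
'd': index 1 in ['c', 'd', 'a', 'b', 'e'] -> ['d', 'c', 'a', 'b', 'e']
'c': index 1 in ['d', 'c', 'a', 'b', 'e'] -> ['c', 'd', 'a', 'b', 'e']
'b': index 3 in ['c', 'd', 'a', 'b', 'e'] -> ['b', 'c', 'd', 'a', 'e']
'a': index 3 in ['b', 'c', 'd', 'a', 'e'] -> ['a', 'b', 'c', 'd', 'e']
'c': index 2 in ['a', 'b', 'c', 'd', 'e'] -> ['c', 'a', 'b', 'd', 'e']
'b': index 2 in ['c', 'a', 'b', 'd', 'e'] -> ['b', 'c', 'a', 'd', 'e']
'd': index 3 in ['b', 'c', 'a', 'd', 'e'] -> ['d', 'b', 'c', 'a', 'e']
'e': index 4 in ['d', 'b', 'c', 'a', 'e'] -> ['e', 'd', 'b', 'c', 'a']
'c': index 3 in ['e', 'd', 'b', 'c', 'a'] -> ['c', 'e', 'd', 'b', 'a']


Output: [3, 3, 1, 1, 3, 3, 2, 2, 3, 4, 3]


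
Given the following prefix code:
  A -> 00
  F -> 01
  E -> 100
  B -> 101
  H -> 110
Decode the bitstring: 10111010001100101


Decoding step by step:
Bits 101 -> B
Bits 110 -> H
Bits 100 -> E
Bits 01 -> F
Bits 100 -> E
Bits 101 -> B


Decoded message: BHEFEB


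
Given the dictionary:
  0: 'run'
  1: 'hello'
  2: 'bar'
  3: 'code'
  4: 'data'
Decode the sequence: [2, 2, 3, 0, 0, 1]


Look up each index in the dictionary:
  2 -> 'bar'
  2 -> 'bar'
  3 -> 'code'
  0 -> 'run'
  0 -> 'run'
  1 -> 'hello'

Decoded: "bar bar code run run hello"


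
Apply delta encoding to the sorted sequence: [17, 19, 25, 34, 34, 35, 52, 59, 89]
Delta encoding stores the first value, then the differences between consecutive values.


First value: 17
Deltas:
  19 - 17 = 2
  25 - 19 = 6
  34 - 25 = 9
  34 - 34 = 0
  35 - 34 = 1
  52 - 35 = 17
  59 - 52 = 7
  89 - 59 = 30


Delta encoded: [17, 2, 6, 9, 0, 1, 17, 7, 30]


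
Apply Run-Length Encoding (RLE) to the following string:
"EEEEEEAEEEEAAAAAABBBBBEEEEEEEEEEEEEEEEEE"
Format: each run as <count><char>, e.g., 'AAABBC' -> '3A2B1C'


Scanning runs left to right:
  i=0: run of 'E' x 6 -> '6E'
  i=6: run of 'A' x 1 -> '1A'
  i=7: run of 'E' x 4 -> '4E'
  i=11: run of 'A' x 6 -> '6A'
  i=17: run of 'B' x 5 -> '5B'
  i=22: run of 'E' x 18 -> '18E'

RLE = 6E1A4E6A5B18E


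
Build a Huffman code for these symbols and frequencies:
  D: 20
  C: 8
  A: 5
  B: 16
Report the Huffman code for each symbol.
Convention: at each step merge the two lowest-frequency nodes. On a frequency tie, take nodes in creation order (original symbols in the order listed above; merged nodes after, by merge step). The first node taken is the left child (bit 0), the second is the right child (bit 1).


Huffman tree construction:
Step 1: Merge A(5) + C(8) = 13
Step 2: Merge (A+C)(13) + B(16) = 29
Step 3: Merge D(20) + ((A+C)+B)(29) = 49
Read each symbol's code off the tree from the root (left child = 0, right child = 1).

Codes:
  D: 0 (length 1)
  C: 101 (length 3)
  A: 100 (length 3)
  B: 11 (length 2)
Average code length: 91/49 = 1.8571 bits/symbol


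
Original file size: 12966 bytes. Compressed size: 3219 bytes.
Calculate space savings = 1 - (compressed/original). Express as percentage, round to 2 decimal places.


ratio = compressed/original = 3219/12966 = 0.248265
savings = 1 - ratio = 1 - 0.248265 = 0.751735
as a percentage: 0.751735 * 100 = 75.17%

Space savings = 1 - 3219/12966 = 75.17%


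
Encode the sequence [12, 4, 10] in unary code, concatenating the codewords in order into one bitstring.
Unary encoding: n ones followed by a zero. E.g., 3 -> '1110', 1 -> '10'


Encode each number as n ones followed by a terminating 0:
  12 -> 1111111111110 (13 bits)
  4 -> 11110 (5 bits)
  10 -> 11111111110 (11 bits)
Total length = 13 + 5 + 11 = 29 bits.

Unary([12, 4, 10]) = 11111111111101111011111111110 (29 bits)


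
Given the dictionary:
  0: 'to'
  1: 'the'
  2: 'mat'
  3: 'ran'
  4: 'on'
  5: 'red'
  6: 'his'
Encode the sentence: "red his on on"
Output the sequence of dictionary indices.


Look up each word in the dictionary:
  'red' -> 5
  'his' -> 6
  'on' -> 4
  'on' -> 4

Encoded: [5, 6, 4, 4]


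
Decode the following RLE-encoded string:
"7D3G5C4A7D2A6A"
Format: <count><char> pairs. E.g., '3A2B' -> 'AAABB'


Expanding each <count><char> pair:
  7D -> 'DDDDDDD'
  3G -> 'GGG'
  5C -> 'CCCCC'
  4A -> 'AAAA'
  7D -> 'DDDDDDD'
  2A -> 'AA'
  6A -> 'AAAAAA'

Decoded = DDDDDDDGGGCCCCCAAAADDDDDDDAAAAAAAA


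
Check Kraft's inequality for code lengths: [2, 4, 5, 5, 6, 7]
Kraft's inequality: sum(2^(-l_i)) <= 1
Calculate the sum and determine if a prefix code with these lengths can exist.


Sum = 2^(-2) + 2^(-4) + 2^(-5) + 2^(-5) + 2^(-6) + 2^(-7)
    = 0.25 + 0.0625 + 0.03125 + 0.03125 + 0.015625 + 0.0078125
    = 51/128 = 0.3984375
Since 0.3984375 <= 1, Kraft's inequality IS satisfied.
A prefix code with these lengths CAN exist.

Kraft sum = 0.3984375. Satisfied.


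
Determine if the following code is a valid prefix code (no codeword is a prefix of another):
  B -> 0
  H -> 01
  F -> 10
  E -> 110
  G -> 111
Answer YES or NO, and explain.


Checking each pair (does one codeword prefix another?):
  B='0' vs H='01': prefix -- VIOLATION

NO -- this is NOT a valid prefix code. B (0) is a prefix of H (01).


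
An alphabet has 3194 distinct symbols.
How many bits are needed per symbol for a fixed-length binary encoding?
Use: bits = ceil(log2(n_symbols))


log2(3194) = 11.6411
Bracket: 2^11 = 2048 < 3194 <= 2^12 = 4096
So ceil(log2(3194)) = 12

bits = ceil(log2(3194)) = ceil(11.6411) = 12 bits


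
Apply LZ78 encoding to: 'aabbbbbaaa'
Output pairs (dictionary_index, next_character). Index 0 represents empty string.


LZ78 encoding steps:
Dictionary: {0: ''}
Step 1: w='' (idx 0), next='a' -> output (0, 'a'), add 'a' as idx 1
Step 2: w='a' (idx 1), next='b' -> output (1, 'b'), add 'ab' as idx 2
Step 3: w='' (idx 0), next='b' -> output (0, 'b'), add 'b' as idx 3
Step 4: w='b' (idx 3), next='b' -> output (3, 'b'), add 'bb' as idx 4
Step 5: w='b' (idx 3), next='a' -> output (3, 'a'), add 'ba' as idx 5
Step 6: w='a' (idx 1), next='a' -> output (1, 'a'), add 'aa' as idx 6


Encoded: [(0, 'a'), (1, 'b'), (0, 'b'), (3, 'b'), (3, 'a'), (1, 'a')]


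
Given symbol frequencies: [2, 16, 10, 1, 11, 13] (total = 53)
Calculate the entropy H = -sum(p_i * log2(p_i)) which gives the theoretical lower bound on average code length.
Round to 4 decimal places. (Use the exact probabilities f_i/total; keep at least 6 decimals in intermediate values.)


Per-symbol terms -p_i * log2(p_i) with p_i = f_i/53:
  p = 2/53 = 0.037736: log2(p) = -4.727920, -p*log2(p) = 0.178412
  p = 16/53 = 0.301887: log2(p) = -1.727920, -p*log2(p) = 0.521636
  p = 10/53 = 0.188679: log2(p) = -2.405992, -p*log2(p) = 0.453961
  p = 1/53 = 0.018868: log2(p) = -5.727920, -p*log2(p) = 0.108074
  p = 11/53 = 0.207547: log2(p) = -2.268489, -p*log2(p) = 0.470818
  p = 13/53 = 0.245283: log2(p) = -2.027481, -p*log2(p) = 0.497307
H = 0.178412 + 0.521636 + 0.453961 + 0.108074 + 0.470818 + 0.497307 = 2.230208

H = 2.2302 bits/symbol


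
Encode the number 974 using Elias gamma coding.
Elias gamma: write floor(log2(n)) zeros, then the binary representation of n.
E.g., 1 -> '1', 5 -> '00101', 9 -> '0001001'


num_bits = floor(log2(974)) + 1 = 10
leading_zeros = num_bits - 1 = 9
binary(974) = 1111001110

Elias gamma(974) = '000000000' + '1111001110' = 0000000001111001110 (19 bits)


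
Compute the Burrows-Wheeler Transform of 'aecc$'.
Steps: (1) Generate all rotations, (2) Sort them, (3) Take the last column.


Rotations (sorted):
  0: $aecc -> last char: c
  1: aecc$ -> last char: $
  2: c$aec -> last char: c
  3: cc$ae -> last char: e
  4: ecc$a -> last char: a


BWT = c$cea


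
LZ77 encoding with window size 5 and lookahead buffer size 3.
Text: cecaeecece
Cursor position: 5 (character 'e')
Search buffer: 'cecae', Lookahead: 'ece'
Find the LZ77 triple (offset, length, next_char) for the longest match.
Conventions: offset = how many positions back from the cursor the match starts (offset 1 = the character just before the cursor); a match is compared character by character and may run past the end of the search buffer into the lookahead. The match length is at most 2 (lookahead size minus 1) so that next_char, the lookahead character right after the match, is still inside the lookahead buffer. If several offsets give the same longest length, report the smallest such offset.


Try each offset into the search buffer:
  offset=1 (pos 4, char 'e'): match length 1
  offset=2 (pos 3, char 'a'): match length 0
  offset=3 (pos 2, char 'c'): match length 0
  offset=4 (pos 1, char 'e'): match length 2
  offset=5 (pos 0, char 'c'): match length 0
Longest match has length 2 at offset 4.
next_char = character at position 5 + 2 = 7 -> 'e'

Best match: offset=4, length=2 (matching 'ec' starting at position 1)
LZ77 triple: (4, 2, 'e')


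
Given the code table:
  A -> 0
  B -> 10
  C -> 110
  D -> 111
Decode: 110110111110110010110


Decoding:
110 -> C
110 -> C
111 -> D
110 -> C
110 -> C
0 -> A
10 -> B
110 -> C


Result: CCDCCABC


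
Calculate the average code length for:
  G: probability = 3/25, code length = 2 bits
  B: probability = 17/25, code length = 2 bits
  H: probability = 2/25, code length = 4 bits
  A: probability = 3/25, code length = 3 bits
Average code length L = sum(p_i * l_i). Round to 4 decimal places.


Weighted contributions p_i * l_i:
  G: (3/25) * 2 = 6/25
  B: (17/25) * 2 = 34/25
  H: (2/25) * 4 = 8/25
  A: (3/25) * 3 = 9/25
Sum = (6 + 34 + 8 + 9)/25 = 57/25

L = 57/25 = 2.2800 bits/symbol


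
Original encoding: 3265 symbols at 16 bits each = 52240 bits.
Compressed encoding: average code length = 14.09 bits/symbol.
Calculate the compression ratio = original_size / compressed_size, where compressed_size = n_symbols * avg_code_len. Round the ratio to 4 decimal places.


original_size = n_symbols * orig_bits = 3265 * 16 = 52240 bits
compressed_size = n_symbols * avg_code_len = 3265 * 14.09 = 46003.85 bits
ratio = original_size / compressed_size = 52240 / 46003.85 = 1.1356

Compression ratio = 1.1356


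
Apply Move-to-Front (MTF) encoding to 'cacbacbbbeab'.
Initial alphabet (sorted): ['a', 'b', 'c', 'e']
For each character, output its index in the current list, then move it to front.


MTF encoding:
'c': index 2 in ['a', 'b', 'c', 'e'] -> ['c', 'a', 'b', 'e']
'a': index 1 in ['c', 'a', 'b', 'e'] -> ['a', 'c', 'b', 'e']
'c': index 1 in ['a', 'c', 'b', 'e'] -> ['c', 'a', 'b', 'e']
'b': index 2 in ['c', 'a', 'b', 'e'] -> ['b', 'c', 'a', 'e']
'a': index 2 in ['b', 'c', 'a', 'e'] -> ['a', 'b', 'c', 'e']
'c': index 2 in ['a', 'b', 'c', 'e'] -> ['c', 'a', 'b', 'e']
'b': index 2 in ['c', 'a', 'b', 'e'] -> ['b', 'c', 'a', 'e']
'b': index 0 in ['b', 'c', 'a', 'e'] -> ['b', 'c', 'a', 'e']
'b': index 0 in ['b', 'c', 'a', 'e'] -> ['b', 'c', 'a', 'e']
'e': index 3 in ['b', 'c', 'a', 'e'] -> ['e', 'b', 'c', 'a']
'a': index 3 in ['e', 'b', 'c', 'a'] -> ['a', 'e', 'b', 'c']
'b': index 2 in ['a', 'e', 'b', 'c'] -> ['b', 'a', 'e', 'c']


Output: [2, 1, 1, 2, 2, 2, 2, 0, 0, 3, 3, 2]


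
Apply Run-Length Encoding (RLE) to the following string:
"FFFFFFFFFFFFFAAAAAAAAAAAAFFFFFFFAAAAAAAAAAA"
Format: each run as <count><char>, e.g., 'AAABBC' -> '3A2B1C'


Scanning runs left to right:
  i=0: run of 'F' x 13 -> '13F'
  i=13: run of 'A' x 12 -> '12A'
  i=25: run of 'F' x 7 -> '7F'
  i=32: run of 'A' x 11 -> '11A'

RLE = 13F12A7F11A


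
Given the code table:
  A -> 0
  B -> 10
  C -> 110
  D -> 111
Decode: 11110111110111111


Decoding:
111 -> D
10 -> B
111 -> D
110 -> C
111 -> D
111 -> D


Result: DBDCDD


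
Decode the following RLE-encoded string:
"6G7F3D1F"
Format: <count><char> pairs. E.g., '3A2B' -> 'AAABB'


Expanding each <count><char> pair:
  6G -> 'GGGGGG'
  7F -> 'FFFFFFF'
  3D -> 'DDD'
  1F -> 'F'

Decoded = GGGGGGFFFFFFFDDDF


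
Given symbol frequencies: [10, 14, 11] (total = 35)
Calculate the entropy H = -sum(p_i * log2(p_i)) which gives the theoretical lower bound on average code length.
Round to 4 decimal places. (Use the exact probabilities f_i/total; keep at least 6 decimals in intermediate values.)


Per-symbol terms -p_i * log2(p_i) with p_i = f_i/35:
  p = 10/35 = 0.285714: log2(p) = -1.807355, -p*log2(p) = 0.516387
  p = 14/35 = 0.400000: log2(p) = -1.321928, -p*log2(p) = 0.528771
  p = 11/35 = 0.314286: log2(p) = -1.669851, -p*log2(p) = 0.524810
H = 0.516387 + 0.528771 + 0.524810 = 1.569968

H = 1.57 bits/symbol


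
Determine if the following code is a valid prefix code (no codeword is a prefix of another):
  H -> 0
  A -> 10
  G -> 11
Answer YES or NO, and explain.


Checking each pair (does one codeword prefix another?):
  H='0' vs A='10': no prefix
  H='0' vs G='11': no prefix
  A='10' vs H='0': no prefix
  A='10' vs G='11': no prefix
  G='11' vs H='0': no prefix
  G='11' vs A='10': no prefix
No violation found over all pairs.

YES -- this is a valid prefix code. No codeword is a prefix of any other codeword.


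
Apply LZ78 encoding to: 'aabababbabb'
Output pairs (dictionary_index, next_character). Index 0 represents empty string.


LZ78 encoding steps:
Dictionary: {0: ''}
Step 1: w='' (idx 0), next='a' -> output (0, 'a'), add 'a' as idx 1
Step 2: w='a' (idx 1), next='b' -> output (1, 'b'), add 'ab' as idx 2
Step 3: w='ab' (idx 2), next='a' -> output (2, 'a'), add 'aba' as idx 3
Step 4: w='' (idx 0), next='b' -> output (0, 'b'), add 'b' as idx 4
Step 5: w='b' (idx 4), next='a' -> output (4, 'a'), add 'ba' as idx 5
Step 6: w='b' (idx 4), next='b' -> output (4, 'b'), add 'bb' as idx 6


Encoded: [(0, 'a'), (1, 'b'), (2, 'a'), (0, 'b'), (4, 'a'), (4, 'b')]


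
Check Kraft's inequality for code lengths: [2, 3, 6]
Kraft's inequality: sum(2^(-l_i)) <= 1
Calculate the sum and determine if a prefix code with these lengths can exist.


Sum = 2^(-2) + 2^(-3) + 2^(-6)
    = 0.25 + 0.125 + 0.015625
    = 25/64 = 0.390625
Since 0.390625 <= 1, Kraft's inequality IS satisfied.
A prefix code with these lengths CAN exist.

Kraft sum = 0.390625. Satisfied.


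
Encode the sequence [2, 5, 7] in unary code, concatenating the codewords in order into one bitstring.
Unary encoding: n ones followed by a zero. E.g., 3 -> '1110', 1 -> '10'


Encode each number as n ones followed by a terminating 0:
  2 -> 110 (3 bits)
  5 -> 111110 (6 bits)
  7 -> 11111110 (8 bits)
Total length = 3 + 6 + 8 = 17 bits.

Unary([2, 5, 7]) = 11011111011111110 (17 bits)


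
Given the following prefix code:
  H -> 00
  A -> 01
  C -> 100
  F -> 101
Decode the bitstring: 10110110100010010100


Decoding step by step:
Bits 101 -> F
Bits 101 -> F
Bits 101 -> F
Bits 00 -> H
Bits 01 -> A
Bits 00 -> H
Bits 101 -> F
Bits 00 -> H


Decoded message: FFFHAHFH


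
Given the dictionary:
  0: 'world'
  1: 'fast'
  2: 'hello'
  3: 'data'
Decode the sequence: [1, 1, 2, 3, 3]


Look up each index in the dictionary:
  1 -> 'fast'
  1 -> 'fast'
  2 -> 'hello'
  3 -> 'data'
  3 -> 'data'

Decoded: "fast fast hello data data"


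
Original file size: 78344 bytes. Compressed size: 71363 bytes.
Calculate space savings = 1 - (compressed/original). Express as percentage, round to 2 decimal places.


ratio = compressed/original = 71363/78344 = 0.910893
savings = 1 - ratio = 1 - 0.910893 = 0.089107
as a percentage: 0.089107 * 100 = 8.91%

Space savings = 1 - 71363/78344 = 8.91%


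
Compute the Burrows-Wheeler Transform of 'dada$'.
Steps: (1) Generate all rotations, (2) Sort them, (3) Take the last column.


Rotations (sorted):
  0: $dada -> last char: a
  1: a$dad -> last char: d
  2: ada$d -> last char: d
  3: da$da -> last char: a
  4: dada$ -> last char: $


BWT = adda$


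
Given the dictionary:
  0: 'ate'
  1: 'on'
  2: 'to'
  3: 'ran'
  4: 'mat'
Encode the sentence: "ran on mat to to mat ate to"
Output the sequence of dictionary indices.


Look up each word in the dictionary:
  'ran' -> 3
  'on' -> 1
  'mat' -> 4
  'to' -> 2
  'to' -> 2
  'mat' -> 4
  'ate' -> 0
  'to' -> 2

Encoded: [3, 1, 4, 2, 2, 4, 0, 2]


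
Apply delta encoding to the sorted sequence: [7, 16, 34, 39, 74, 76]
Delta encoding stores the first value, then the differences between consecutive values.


First value: 7
Deltas:
  16 - 7 = 9
  34 - 16 = 18
  39 - 34 = 5
  74 - 39 = 35
  76 - 74 = 2


Delta encoded: [7, 9, 18, 5, 35, 2]


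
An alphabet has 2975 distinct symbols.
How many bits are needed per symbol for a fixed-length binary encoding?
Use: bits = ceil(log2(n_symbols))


log2(2975) = 11.5387
Bracket: 2^11 = 2048 < 2975 <= 2^12 = 4096
So ceil(log2(2975)) = 12

bits = ceil(log2(2975)) = ceil(11.5387) = 12 bits


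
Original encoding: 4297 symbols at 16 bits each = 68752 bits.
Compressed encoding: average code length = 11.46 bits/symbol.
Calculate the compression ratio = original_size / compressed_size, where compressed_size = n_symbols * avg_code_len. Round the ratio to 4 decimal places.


original_size = n_symbols * orig_bits = 4297 * 16 = 68752 bits
compressed_size = n_symbols * avg_code_len = 4297 * 11.46 = 49243.62 bits
ratio = original_size / compressed_size = 68752 / 49243.62 = 1.3962

Compression ratio = 1.3962


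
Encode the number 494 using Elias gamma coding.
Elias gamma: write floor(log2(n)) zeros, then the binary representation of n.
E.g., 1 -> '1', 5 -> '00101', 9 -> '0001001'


num_bits = floor(log2(494)) + 1 = 9
leading_zeros = num_bits - 1 = 8
binary(494) = 111101110

Elias gamma(494) = '00000000' + '111101110' = 00000000111101110 (17 bits)


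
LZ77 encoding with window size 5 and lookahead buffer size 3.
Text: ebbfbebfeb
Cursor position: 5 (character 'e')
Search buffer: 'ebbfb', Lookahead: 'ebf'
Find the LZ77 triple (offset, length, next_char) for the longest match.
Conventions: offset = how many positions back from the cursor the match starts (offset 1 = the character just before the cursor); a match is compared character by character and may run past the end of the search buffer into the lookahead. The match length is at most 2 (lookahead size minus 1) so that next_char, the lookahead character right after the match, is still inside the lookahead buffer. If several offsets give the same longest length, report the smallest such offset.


Try each offset into the search buffer:
  offset=1 (pos 4, char 'b'): match length 0
  offset=2 (pos 3, char 'f'): match length 0
  offset=3 (pos 2, char 'b'): match length 0
  offset=4 (pos 1, char 'b'): match length 0
  offset=5 (pos 0, char 'e'): match length 2
Longest match has length 2 at offset 5.
next_char = character at position 5 + 2 = 7 -> 'f'

Best match: offset=5, length=2 (matching 'eb' starting at position 0)
LZ77 triple: (5, 2, 'f')


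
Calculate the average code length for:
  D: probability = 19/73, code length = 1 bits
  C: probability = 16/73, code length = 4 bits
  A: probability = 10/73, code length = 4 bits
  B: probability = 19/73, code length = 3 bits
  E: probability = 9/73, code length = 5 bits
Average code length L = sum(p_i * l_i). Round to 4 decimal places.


Weighted contributions p_i * l_i:
  D: (19/73) * 1 = 19/73
  C: (16/73) * 4 = 64/73
  A: (10/73) * 4 = 40/73
  B: (19/73) * 3 = 57/73
  E: (9/73) * 5 = 45/73
Sum = (19 + 64 + 40 + 57 + 45)/73 = 225/73

L = 225/73 = 3.0822 bits/symbol


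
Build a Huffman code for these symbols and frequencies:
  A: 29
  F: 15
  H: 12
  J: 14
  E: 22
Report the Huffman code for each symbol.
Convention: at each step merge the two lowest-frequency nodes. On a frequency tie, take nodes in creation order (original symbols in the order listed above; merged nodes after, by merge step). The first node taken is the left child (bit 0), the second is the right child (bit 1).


Huffman tree construction:
Step 1: Merge H(12) + J(14) = 26
Step 2: Merge F(15) + E(22) = 37
Step 3: Merge (H+J)(26) + A(29) = 55
Step 4: Merge (F+E)(37) + ((H+J)+A)(55) = 92
Read each symbol's code off the tree from the root (left child = 0, right child = 1).

Codes:
  A: 11 (length 2)
  F: 00 (length 2)
  H: 100 (length 3)
  J: 101 (length 3)
  E: 01 (length 2)
Average code length: 210/92 = 2.2826 bits/symbol


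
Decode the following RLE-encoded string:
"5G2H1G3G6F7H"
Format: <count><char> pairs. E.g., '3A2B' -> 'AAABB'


Expanding each <count><char> pair:
  5G -> 'GGGGG'
  2H -> 'HH'
  1G -> 'G'
  3G -> 'GGG'
  6F -> 'FFFFFF'
  7H -> 'HHHHHHH'

Decoded = GGGGGHHGGGGFFFFFFHHHHHHH


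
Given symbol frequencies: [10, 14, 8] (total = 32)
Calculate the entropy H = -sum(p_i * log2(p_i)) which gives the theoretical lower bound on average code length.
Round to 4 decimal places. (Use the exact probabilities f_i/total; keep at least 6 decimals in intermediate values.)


Per-symbol terms -p_i * log2(p_i) with p_i = f_i/32:
  p = 10/32 = 0.312500: log2(p) = -1.678072, -p*log2(p) = 0.524397
  p = 14/32 = 0.437500: log2(p) = -1.192645, -p*log2(p) = 0.521782
  p = 8/32 = 0.250000: log2(p) = -2.000000, -p*log2(p) = 0.500000
H = 0.524397 + 0.521782 + 0.500000 = 1.546179

H = 1.5462 bits/symbol


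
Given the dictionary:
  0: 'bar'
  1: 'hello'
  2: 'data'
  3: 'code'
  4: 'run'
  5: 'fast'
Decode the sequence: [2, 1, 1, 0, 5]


Look up each index in the dictionary:
  2 -> 'data'
  1 -> 'hello'
  1 -> 'hello'
  0 -> 'bar'
  5 -> 'fast'

Decoded: "data hello hello bar fast"


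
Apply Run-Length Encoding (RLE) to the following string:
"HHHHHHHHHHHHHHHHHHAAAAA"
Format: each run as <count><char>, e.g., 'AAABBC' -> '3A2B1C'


Scanning runs left to right:
  i=0: run of 'H' x 18 -> '18H'
  i=18: run of 'A' x 5 -> '5A'

RLE = 18H5A


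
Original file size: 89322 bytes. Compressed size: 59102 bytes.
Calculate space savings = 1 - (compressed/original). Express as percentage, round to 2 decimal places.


ratio = compressed/original = 59102/89322 = 0.661673
savings = 1 - ratio = 1 - 0.661673 = 0.338327
as a percentage: 0.338327 * 100 = 33.83%

Space savings = 1 - 59102/89322 = 33.83%


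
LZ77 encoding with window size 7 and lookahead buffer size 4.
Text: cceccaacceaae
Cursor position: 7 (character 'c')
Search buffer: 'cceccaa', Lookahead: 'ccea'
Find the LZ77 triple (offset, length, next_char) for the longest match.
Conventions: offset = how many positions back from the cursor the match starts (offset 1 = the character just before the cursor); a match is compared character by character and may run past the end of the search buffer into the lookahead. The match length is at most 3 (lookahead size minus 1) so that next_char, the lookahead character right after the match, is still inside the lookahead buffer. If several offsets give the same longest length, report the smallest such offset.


Try each offset into the search buffer:
  offset=1 (pos 6, char 'a'): match length 0
  offset=2 (pos 5, char 'a'): match length 0
  offset=3 (pos 4, char 'c'): match length 1
  offset=4 (pos 3, char 'c'): match length 2
  offset=5 (pos 2, char 'e'): match length 0
  offset=6 (pos 1, char 'c'): match length 1
  offset=7 (pos 0, char 'c'): match length 3
Longest match has length 3 at offset 7.
next_char = character at position 7 + 3 = 10 -> 'a'

Best match: offset=7, length=3 (matching 'cce' starting at position 0)
LZ77 triple: (7, 3, 'a')


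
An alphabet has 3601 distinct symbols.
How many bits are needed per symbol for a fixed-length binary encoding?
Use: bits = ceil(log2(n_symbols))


log2(3601) = 11.8142
Bracket: 2^11 = 2048 < 3601 <= 2^12 = 4096
So ceil(log2(3601)) = 12

bits = ceil(log2(3601)) = ceil(11.8142) = 12 bits


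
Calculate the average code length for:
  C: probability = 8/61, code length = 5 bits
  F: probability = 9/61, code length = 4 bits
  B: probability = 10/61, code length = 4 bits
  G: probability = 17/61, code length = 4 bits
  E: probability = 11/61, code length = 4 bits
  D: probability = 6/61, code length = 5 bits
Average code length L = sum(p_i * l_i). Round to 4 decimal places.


Weighted contributions p_i * l_i:
  C: (8/61) * 5 = 40/61
  F: (9/61) * 4 = 36/61
  B: (10/61) * 4 = 40/61
  G: (17/61) * 4 = 68/61
  E: (11/61) * 4 = 44/61
  D: (6/61) * 5 = 30/61
Sum = (40 + 36 + 40 + 68 + 44 + 30)/61 = 258/61

L = 258/61 = 4.2295 bits/symbol


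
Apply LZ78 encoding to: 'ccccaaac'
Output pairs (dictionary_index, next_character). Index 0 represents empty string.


LZ78 encoding steps:
Dictionary: {0: ''}
Step 1: w='' (idx 0), next='c' -> output (0, 'c'), add 'c' as idx 1
Step 2: w='c' (idx 1), next='c' -> output (1, 'c'), add 'cc' as idx 2
Step 3: w='c' (idx 1), next='a' -> output (1, 'a'), add 'ca' as idx 3
Step 4: w='' (idx 0), next='a' -> output (0, 'a'), add 'a' as idx 4
Step 5: w='a' (idx 4), next='c' -> output (4, 'c'), add 'ac' as idx 5


Encoded: [(0, 'c'), (1, 'c'), (1, 'a'), (0, 'a'), (4, 'c')]


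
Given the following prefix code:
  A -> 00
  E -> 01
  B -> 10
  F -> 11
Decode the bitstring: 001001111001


Decoding step by step:
Bits 00 -> A
Bits 10 -> B
Bits 01 -> E
Bits 11 -> F
Bits 10 -> B
Bits 01 -> E


Decoded message: ABEFBE


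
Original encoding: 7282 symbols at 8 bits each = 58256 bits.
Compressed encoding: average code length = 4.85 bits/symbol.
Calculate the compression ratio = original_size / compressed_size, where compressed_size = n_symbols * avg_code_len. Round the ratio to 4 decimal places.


original_size = n_symbols * orig_bits = 7282 * 8 = 58256 bits
compressed_size = n_symbols * avg_code_len = 7282 * 4.85 = 35317.7 bits
ratio = original_size / compressed_size = 58256 / 35317.7 = 1.6495

Compression ratio = 1.6495


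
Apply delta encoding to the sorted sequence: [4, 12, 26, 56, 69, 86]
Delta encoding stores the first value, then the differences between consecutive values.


First value: 4
Deltas:
  12 - 4 = 8
  26 - 12 = 14
  56 - 26 = 30
  69 - 56 = 13
  86 - 69 = 17


Delta encoded: [4, 8, 14, 30, 13, 17]


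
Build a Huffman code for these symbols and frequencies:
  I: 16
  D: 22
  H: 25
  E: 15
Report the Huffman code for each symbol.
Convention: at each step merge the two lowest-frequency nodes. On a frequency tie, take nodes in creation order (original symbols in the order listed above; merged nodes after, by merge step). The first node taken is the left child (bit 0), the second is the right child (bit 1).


Huffman tree construction:
Step 1: Merge E(15) + I(16) = 31
Step 2: Merge D(22) + H(25) = 47
Step 3: Merge (E+I)(31) + (D+H)(47) = 78
Read each symbol's code off the tree from the root (left child = 0, right child = 1).

Codes:
  I: 01 (length 2)
  D: 10 (length 2)
  H: 11 (length 2)
  E: 00 (length 2)
Average code length: 156/78 = 2.0000 bits/symbol


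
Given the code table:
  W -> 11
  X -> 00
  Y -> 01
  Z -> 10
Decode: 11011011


Decoding:
11 -> W
01 -> Y
10 -> Z
11 -> W


Result: WYZW


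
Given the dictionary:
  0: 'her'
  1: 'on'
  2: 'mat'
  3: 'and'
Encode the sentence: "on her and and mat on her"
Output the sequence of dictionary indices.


Look up each word in the dictionary:
  'on' -> 1
  'her' -> 0
  'and' -> 3
  'and' -> 3
  'mat' -> 2
  'on' -> 1
  'her' -> 0

Encoded: [1, 0, 3, 3, 2, 1, 0]


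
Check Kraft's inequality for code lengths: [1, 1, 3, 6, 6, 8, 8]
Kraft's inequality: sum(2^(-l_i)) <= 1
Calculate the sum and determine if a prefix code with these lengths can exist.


Sum = 2^(-1) + 2^(-1) + 2^(-3) + 2^(-6) + 2^(-6) + 2^(-8) + 2^(-8)
    = 0.5 + 0.5 + 0.125 + 0.015625 + 0.015625 + 0.00390625 + 0.00390625
    = 298/256 = 1.1640625
Since 1.1640625 > 1, Kraft's inequality is NOT satisfied.
A prefix code with these lengths CANNOT exist.

Kraft sum = 1.1640625. Not satisfied.


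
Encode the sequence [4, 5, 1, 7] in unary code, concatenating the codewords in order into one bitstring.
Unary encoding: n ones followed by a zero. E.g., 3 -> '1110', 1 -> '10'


Encode each number as n ones followed by a terminating 0:
  4 -> 11110 (5 bits)
  5 -> 111110 (6 bits)
  1 -> 10 (2 bits)
  7 -> 11111110 (8 bits)
Total length = 5 + 6 + 2 + 8 = 21 bits.

Unary([4, 5, 1, 7]) = 111101111101011111110 (21 bits)


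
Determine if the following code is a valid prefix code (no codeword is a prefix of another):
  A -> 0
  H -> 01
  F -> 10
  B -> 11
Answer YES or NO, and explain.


Checking each pair (does one codeword prefix another?):
  A='0' vs H='01': prefix -- VIOLATION

NO -- this is NOT a valid prefix code. A (0) is a prefix of H (01).


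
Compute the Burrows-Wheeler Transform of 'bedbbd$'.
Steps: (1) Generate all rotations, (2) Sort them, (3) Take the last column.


Rotations (sorted):
  0: $bedbbd -> last char: d
  1: bbd$bed -> last char: d
  2: bd$bedb -> last char: b
  3: bedbbd$ -> last char: $
  4: d$bedbb -> last char: b
  5: dbbd$be -> last char: e
  6: edbbd$b -> last char: b


BWT = ddb$beb


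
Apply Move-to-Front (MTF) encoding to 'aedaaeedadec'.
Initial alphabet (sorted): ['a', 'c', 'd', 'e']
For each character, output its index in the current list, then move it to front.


MTF encoding:
'a': index 0 in ['a', 'c', 'd', 'e'] -> ['a', 'c', 'd', 'e']
'e': index 3 in ['a', 'c', 'd', 'e'] -> ['e', 'a', 'c', 'd']
'd': index 3 in ['e', 'a', 'c', 'd'] -> ['d', 'e', 'a', 'c']
'a': index 2 in ['d', 'e', 'a', 'c'] -> ['a', 'd', 'e', 'c']
'a': index 0 in ['a', 'd', 'e', 'c'] -> ['a', 'd', 'e', 'c']
'e': index 2 in ['a', 'd', 'e', 'c'] -> ['e', 'a', 'd', 'c']
'e': index 0 in ['e', 'a', 'd', 'c'] -> ['e', 'a', 'd', 'c']
'd': index 2 in ['e', 'a', 'd', 'c'] -> ['d', 'e', 'a', 'c']
'a': index 2 in ['d', 'e', 'a', 'c'] -> ['a', 'd', 'e', 'c']
'd': index 1 in ['a', 'd', 'e', 'c'] -> ['d', 'a', 'e', 'c']
'e': index 2 in ['d', 'a', 'e', 'c'] -> ['e', 'd', 'a', 'c']
'c': index 3 in ['e', 'd', 'a', 'c'] -> ['c', 'e', 'd', 'a']


Output: [0, 3, 3, 2, 0, 2, 0, 2, 2, 1, 2, 3]


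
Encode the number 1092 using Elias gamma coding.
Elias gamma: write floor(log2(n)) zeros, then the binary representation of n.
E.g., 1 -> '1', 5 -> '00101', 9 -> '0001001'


num_bits = floor(log2(1092)) + 1 = 11
leading_zeros = num_bits - 1 = 10
binary(1092) = 10001000100

Elias gamma(1092) = '0000000000' + '10001000100' = 000000000010001000100 (21 bits)
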